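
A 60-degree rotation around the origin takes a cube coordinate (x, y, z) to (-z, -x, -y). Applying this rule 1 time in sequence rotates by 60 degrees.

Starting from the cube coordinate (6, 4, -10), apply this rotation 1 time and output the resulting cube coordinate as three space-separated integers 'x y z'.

Start: (6, 4, -10)
Step 1: (6, 4, -10) -> (-(-10), -(6), -(4)) = (10, -6, -4)

Answer: 10 -6 -4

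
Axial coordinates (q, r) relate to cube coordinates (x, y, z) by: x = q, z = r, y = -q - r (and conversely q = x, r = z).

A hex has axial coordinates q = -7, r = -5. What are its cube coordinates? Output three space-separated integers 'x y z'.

x = q = -7
z = r = -5
y = -x - z = -(-7) - (-5) = 12

Answer: -7 12 -5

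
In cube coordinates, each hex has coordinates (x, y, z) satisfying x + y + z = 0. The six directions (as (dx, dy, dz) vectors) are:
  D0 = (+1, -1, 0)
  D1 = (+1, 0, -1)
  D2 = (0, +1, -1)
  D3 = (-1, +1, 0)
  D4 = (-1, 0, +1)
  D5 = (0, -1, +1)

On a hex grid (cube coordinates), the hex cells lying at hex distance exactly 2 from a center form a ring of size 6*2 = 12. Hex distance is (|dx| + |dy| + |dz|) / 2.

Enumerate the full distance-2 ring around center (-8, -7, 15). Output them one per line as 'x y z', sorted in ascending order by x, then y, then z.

Answer: -10 -7 17
-10 -6 16
-10 -5 15
-9 -8 17
-9 -5 14
-8 -9 17
-8 -5 13
-7 -9 16
-7 -6 13
-6 -9 15
-6 -8 14
-6 -7 13

Derivation:
Walk ring at distance 2 from (-8, -7, 15):
Start at center + D4*2 = (-10, -7, 17)
  hex 0: (-10, -7, 17)
  hex 1: (-9, -8, 17)
  hex 2: (-8, -9, 17)
  hex 3: (-7, -9, 16)
  hex 4: (-6, -9, 15)
  hex 5: (-6, -8, 14)
  hex 6: (-6, -7, 13)
  hex 7: (-7, -6, 13)
  hex 8: (-8, -5, 13)
  hex 9: (-9, -5, 14)
  hex 10: (-10, -5, 15)
  hex 11: (-10, -6, 16)
Sorted: 12 hexes.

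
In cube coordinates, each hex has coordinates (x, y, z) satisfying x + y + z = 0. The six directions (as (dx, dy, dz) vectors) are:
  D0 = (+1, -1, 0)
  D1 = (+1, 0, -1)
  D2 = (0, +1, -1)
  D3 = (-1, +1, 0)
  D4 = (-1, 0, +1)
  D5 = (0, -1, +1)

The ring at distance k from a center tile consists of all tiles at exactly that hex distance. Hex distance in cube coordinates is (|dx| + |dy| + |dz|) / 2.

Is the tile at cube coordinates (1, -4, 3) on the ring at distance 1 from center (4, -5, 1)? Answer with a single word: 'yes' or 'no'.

|px - cx| = |1 - 4| = 3
|py - cy| = |-4 - (-5)| = 1
|pz - cz| = |3 - 1| = 2
distance = (3+1+2)/2 = 6/2 = 3
radius = 1; distance != radius -> no

Answer: no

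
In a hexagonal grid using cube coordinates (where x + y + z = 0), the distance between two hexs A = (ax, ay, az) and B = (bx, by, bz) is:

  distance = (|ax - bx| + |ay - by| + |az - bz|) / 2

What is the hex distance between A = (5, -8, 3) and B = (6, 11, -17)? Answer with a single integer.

Answer: 20

Derivation:
|ax - bx| = |5 - 6| = 1
|ay - by| = |-8 - 11| = 19
|az - bz| = |3 - (-17)| = 20
distance = (1 + 19 + 20) / 2 = 40 / 2 = 20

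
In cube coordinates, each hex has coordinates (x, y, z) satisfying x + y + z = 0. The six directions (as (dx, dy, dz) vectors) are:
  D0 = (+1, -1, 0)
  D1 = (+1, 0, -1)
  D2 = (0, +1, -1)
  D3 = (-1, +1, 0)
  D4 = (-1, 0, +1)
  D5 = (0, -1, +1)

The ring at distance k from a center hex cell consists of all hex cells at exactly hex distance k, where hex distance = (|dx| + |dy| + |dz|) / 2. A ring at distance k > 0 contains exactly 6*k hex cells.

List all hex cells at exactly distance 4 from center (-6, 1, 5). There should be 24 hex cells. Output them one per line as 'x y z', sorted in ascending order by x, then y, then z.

Walk ring at distance 4 from (-6, 1, 5):
Start at center + D4*4 = (-10, 1, 9)
  hex 0: (-10, 1, 9)
  hex 1: (-9, 0, 9)
  hex 2: (-8, -1, 9)
  hex 3: (-7, -2, 9)
  hex 4: (-6, -3, 9)
  hex 5: (-5, -3, 8)
  hex 6: (-4, -3, 7)
  hex 7: (-3, -3, 6)
  hex 8: (-2, -3, 5)
  hex 9: (-2, -2, 4)
  hex 10: (-2, -1, 3)
  hex 11: (-2, 0, 2)
  hex 12: (-2, 1, 1)
  hex 13: (-3, 2, 1)
  hex 14: (-4, 3, 1)
  hex 15: (-5, 4, 1)
  hex 16: (-6, 5, 1)
  hex 17: (-7, 5, 2)
  hex 18: (-8, 5, 3)
  hex 19: (-9, 5, 4)
  hex 20: (-10, 5, 5)
  hex 21: (-10, 4, 6)
  hex 22: (-10, 3, 7)
  hex 23: (-10, 2, 8)
Sorted: 24 hexes.

Answer: -10 1 9
-10 2 8
-10 3 7
-10 4 6
-10 5 5
-9 0 9
-9 5 4
-8 -1 9
-8 5 3
-7 -2 9
-7 5 2
-6 -3 9
-6 5 1
-5 -3 8
-5 4 1
-4 -3 7
-4 3 1
-3 -3 6
-3 2 1
-2 -3 5
-2 -2 4
-2 -1 3
-2 0 2
-2 1 1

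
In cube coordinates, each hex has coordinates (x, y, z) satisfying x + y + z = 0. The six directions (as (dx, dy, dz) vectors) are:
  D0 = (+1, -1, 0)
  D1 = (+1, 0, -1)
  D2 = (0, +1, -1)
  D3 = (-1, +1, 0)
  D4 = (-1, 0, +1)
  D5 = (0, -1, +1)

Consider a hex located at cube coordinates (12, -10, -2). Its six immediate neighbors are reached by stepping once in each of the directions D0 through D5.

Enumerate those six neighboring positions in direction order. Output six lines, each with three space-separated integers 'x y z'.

Center: (12, -10, -2). Add each direction:
  D0: (12, -10, -2) + (1, -1, 0) = (13, -11, -2)
  D1: (12, -10, -2) + (1, 0, -1) = (13, -10, -3)
  D2: (12, -10, -2) + (0, 1, -1) = (12, -9, -3)
  D3: (12, -10, -2) + (-1, 1, 0) = (11, -9, -2)
  D4: (12, -10, -2) + (-1, 0, 1) = (11, -10, -1)
  D5: (12, -10, -2) + (0, -1, 1) = (12, -11, -1)

Answer: 13 -11 -2
13 -10 -3
12 -9 -3
11 -9 -2
11 -10 -1
12 -11 -1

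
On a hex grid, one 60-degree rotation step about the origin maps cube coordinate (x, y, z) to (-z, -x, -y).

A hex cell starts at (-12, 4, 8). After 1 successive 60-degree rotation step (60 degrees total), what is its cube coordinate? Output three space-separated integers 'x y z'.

Start: (-12, 4, 8)
Step 1: (-12, 4, 8) -> (-(8), -(-12), -(4)) = (-8, 12, -4)

Answer: -8 12 -4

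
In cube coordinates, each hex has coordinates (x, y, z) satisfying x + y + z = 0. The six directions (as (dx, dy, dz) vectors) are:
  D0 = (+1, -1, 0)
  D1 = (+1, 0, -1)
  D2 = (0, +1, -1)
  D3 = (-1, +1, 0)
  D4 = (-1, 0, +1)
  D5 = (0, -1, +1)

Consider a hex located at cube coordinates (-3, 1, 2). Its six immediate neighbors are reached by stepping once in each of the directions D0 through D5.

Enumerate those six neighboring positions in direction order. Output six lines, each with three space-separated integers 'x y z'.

Center: (-3, 1, 2). Add each direction:
  D0: (-3, 1, 2) + (1, -1, 0) = (-2, 0, 2)
  D1: (-3, 1, 2) + (1, 0, -1) = (-2, 1, 1)
  D2: (-3, 1, 2) + (0, 1, -1) = (-3, 2, 1)
  D3: (-3, 1, 2) + (-1, 1, 0) = (-4, 2, 2)
  D4: (-3, 1, 2) + (-1, 0, 1) = (-4, 1, 3)
  D5: (-3, 1, 2) + (0, -1, 1) = (-3, 0, 3)

Answer: -2 0 2
-2 1 1
-3 2 1
-4 2 2
-4 1 3
-3 0 3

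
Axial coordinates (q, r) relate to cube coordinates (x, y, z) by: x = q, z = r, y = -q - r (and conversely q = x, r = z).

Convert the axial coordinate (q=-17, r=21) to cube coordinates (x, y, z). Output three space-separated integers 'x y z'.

x = q = -17
z = r = 21
y = -x - z = -(-17) - (21) = -4

Answer: -17 -4 21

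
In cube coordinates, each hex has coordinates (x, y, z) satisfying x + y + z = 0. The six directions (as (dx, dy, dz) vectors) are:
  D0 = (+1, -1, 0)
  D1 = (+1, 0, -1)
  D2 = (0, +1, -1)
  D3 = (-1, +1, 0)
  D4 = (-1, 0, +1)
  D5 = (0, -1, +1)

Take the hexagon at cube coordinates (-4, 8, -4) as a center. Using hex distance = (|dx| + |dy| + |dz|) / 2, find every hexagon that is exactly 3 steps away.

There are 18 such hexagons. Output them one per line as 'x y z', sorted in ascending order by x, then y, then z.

Walk ring at distance 3 from (-4, 8, -4):
Start at center + D4*3 = (-7, 8, -1)
  hex 0: (-7, 8, -1)
  hex 1: (-6, 7, -1)
  hex 2: (-5, 6, -1)
  hex 3: (-4, 5, -1)
  hex 4: (-3, 5, -2)
  hex 5: (-2, 5, -3)
  hex 6: (-1, 5, -4)
  hex 7: (-1, 6, -5)
  hex 8: (-1, 7, -6)
  hex 9: (-1, 8, -7)
  hex 10: (-2, 9, -7)
  hex 11: (-3, 10, -7)
  hex 12: (-4, 11, -7)
  hex 13: (-5, 11, -6)
  hex 14: (-6, 11, -5)
  hex 15: (-7, 11, -4)
  hex 16: (-7, 10, -3)
  hex 17: (-7, 9, -2)
Sorted: 18 hexes.

Answer: -7 8 -1
-7 9 -2
-7 10 -3
-7 11 -4
-6 7 -1
-6 11 -5
-5 6 -1
-5 11 -6
-4 5 -1
-4 11 -7
-3 5 -2
-3 10 -7
-2 5 -3
-2 9 -7
-1 5 -4
-1 6 -5
-1 7 -6
-1 8 -7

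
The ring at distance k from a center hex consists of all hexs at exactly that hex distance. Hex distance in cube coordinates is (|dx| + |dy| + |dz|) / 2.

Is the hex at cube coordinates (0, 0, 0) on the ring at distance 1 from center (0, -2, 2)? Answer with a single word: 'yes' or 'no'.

|px - cx| = |0 - 0| = 0
|py - cy| = |0 - (-2)| = 2
|pz - cz| = |0 - 2| = 2
distance = (0+2+2)/2 = 4/2 = 2
radius = 1; distance != radius -> no

Answer: no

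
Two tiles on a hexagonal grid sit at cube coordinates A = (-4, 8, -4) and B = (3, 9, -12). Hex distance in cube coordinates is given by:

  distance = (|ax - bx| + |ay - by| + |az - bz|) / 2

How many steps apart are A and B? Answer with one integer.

Answer: 8

Derivation:
|ax - bx| = |-4 - 3| = 7
|ay - by| = |8 - 9| = 1
|az - bz| = |-4 - (-12)| = 8
distance = (7 + 1 + 8) / 2 = 16 / 2 = 8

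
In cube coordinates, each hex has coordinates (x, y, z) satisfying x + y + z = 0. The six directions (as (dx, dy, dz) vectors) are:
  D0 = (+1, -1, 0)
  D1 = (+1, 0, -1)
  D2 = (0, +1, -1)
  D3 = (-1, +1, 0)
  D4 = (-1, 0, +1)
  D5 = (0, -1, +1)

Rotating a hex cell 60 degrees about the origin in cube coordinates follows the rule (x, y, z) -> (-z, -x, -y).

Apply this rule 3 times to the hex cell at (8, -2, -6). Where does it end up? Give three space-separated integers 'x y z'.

Answer: -8 2 6

Derivation:
Start: (8, -2, -6)
Step 1: (8, -2, -6) -> (-(-6), -(8), -(-2)) = (6, -8, 2)
Step 2: (6, -8, 2) -> (-(2), -(6), -(-8)) = (-2, -6, 8)
Step 3: (-2, -6, 8) -> (-(8), -(-2), -(-6)) = (-8, 2, 6)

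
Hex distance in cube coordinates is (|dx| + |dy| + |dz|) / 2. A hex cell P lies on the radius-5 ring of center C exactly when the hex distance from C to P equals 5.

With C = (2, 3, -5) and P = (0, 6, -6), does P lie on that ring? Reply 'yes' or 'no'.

Answer: no

Derivation:
|px - cx| = |0 - 2| = 2
|py - cy| = |6 - 3| = 3
|pz - cz| = |-6 - (-5)| = 1
distance = (2+3+1)/2 = 6/2 = 3
radius = 5; distance != radius -> no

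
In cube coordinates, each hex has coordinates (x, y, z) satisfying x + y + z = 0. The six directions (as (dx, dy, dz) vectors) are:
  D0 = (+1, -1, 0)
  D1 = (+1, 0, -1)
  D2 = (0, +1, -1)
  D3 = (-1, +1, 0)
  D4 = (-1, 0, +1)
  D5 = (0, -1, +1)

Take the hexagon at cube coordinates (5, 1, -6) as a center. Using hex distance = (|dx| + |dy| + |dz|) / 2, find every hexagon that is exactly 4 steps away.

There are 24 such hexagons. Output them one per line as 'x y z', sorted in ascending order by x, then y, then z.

Answer: 1 1 -2
1 2 -3
1 3 -4
1 4 -5
1 5 -6
2 0 -2
2 5 -7
3 -1 -2
3 5 -8
4 -2 -2
4 5 -9
5 -3 -2
5 5 -10
6 -3 -3
6 4 -10
7 -3 -4
7 3 -10
8 -3 -5
8 2 -10
9 -3 -6
9 -2 -7
9 -1 -8
9 0 -9
9 1 -10

Derivation:
Walk ring at distance 4 from (5, 1, -6):
Start at center + D4*4 = (1, 1, -2)
  hex 0: (1, 1, -2)
  hex 1: (2, 0, -2)
  hex 2: (3, -1, -2)
  hex 3: (4, -2, -2)
  hex 4: (5, -3, -2)
  hex 5: (6, -3, -3)
  hex 6: (7, -3, -4)
  hex 7: (8, -3, -5)
  hex 8: (9, -3, -6)
  hex 9: (9, -2, -7)
  hex 10: (9, -1, -8)
  hex 11: (9, 0, -9)
  hex 12: (9, 1, -10)
  hex 13: (8, 2, -10)
  hex 14: (7, 3, -10)
  hex 15: (6, 4, -10)
  hex 16: (5, 5, -10)
  hex 17: (4, 5, -9)
  hex 18: (3, 5, -8)
  hex 19: (2, 5, -7)
  hex 20: (1, 5, -6)
  hex 21: (1, 4, -5)
  hex 22: (1, 3, -4)
  hex 23: (1, 2, -3)
Sorted: 24 hexes.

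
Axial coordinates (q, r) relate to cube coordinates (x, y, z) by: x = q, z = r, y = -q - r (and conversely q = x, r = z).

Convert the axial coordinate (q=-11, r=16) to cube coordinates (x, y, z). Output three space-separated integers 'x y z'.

x = q = -11
z = r = 16
y = -x - z = -(-11) - (16) = -5

Answer: -11 -5 16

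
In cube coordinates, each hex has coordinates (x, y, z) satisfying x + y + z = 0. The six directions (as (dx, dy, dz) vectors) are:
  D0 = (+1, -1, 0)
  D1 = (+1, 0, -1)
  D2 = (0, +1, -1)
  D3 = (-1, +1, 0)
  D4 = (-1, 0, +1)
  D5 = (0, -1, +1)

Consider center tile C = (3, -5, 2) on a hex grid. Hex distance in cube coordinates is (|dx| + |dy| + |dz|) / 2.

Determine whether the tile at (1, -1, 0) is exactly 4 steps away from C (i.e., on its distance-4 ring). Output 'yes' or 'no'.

|px - cx| = |1 - 3| = 2
|py - cy| = |-1 - (-5)| = 4
|pz - cz| = |0 - 2| = 2
distance = (2+4+2)/2 = 8/2 = 4
radius = 4; distance == radius -> yes

Answer: yes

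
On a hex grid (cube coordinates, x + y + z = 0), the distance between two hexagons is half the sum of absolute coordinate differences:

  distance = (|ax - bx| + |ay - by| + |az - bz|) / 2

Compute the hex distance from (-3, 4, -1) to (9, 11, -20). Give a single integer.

|ax - bx| = |-3 - 9| = 12
|ay - by| = |4 - 11| = 7
|az - bz| = |-1 - (-20)| = 19
distance = (12 + 7 + 19) / 2 = 38 / 2 = 19

Answer: 19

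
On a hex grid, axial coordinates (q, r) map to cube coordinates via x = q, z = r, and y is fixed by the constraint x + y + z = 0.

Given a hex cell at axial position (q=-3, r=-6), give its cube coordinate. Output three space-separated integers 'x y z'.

x = q = -3
z = r = -6
y = -x - z = -(-3) - (-6) = 9

Answer: -3 9 -6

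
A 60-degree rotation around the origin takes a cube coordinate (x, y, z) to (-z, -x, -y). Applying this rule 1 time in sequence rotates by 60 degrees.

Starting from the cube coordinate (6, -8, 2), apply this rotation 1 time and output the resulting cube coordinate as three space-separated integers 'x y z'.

Start: (6, -8, 2)
Step 1: (6, -8, 2) -> (-(2), -(6), -(-8)) = (-2, -6, 8)

Answer: -2 -6 8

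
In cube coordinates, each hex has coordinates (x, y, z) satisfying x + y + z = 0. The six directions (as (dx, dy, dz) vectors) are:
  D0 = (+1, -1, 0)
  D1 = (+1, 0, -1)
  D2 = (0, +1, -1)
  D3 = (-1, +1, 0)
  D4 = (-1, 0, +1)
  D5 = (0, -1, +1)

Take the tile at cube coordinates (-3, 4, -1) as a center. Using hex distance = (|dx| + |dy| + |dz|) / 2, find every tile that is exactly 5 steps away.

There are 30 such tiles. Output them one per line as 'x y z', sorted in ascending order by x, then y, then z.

Answer: -8 4 4
-8 5 3
-8 6 2
-8 7 1
-8 8 0
-8 9 -1
-7 3 4
-7 9 -2
-6 2 4
-6 9 -3
-5 1 4
-5 9 -4
-4 0 4
-4 9 -5
-3 -1 4
-3 9 -6
-2 -1 3
-2 8 -6
-1 -1 2
-1 7 -6
0 -1 1
0 6 -6
1 -1 0
1 5 -6
2 -1 -1
2 0 -2
2 1 -3
2 2 -4
2 3 -5
2 4 -6

Derivation:
Walk ring at distance 5 from (-3, 4, -1):
Start at center + D4*5 = (-8, 4, 4)
  hex 0: (-8, 4, 4)
  hex 1: (-7, 3, 4)
  hex 2: (-6, 2, 4)
  hex 3: (-5, 1, 4)
  hex 4: (-4, 0, 4)
  hex 5: (-3, -1, 4)
  hex 6: (-2, -1, 3)
  hex 7: (-1, -1, 2)
  hex 8: (0, -1, 1)
  hex 9: (1, -1, 0)
  hex 10: (2, -1, -1)
  hex 11: (2, 0, -2)
  hex 12: (2, 1, -3)
  hex 13: (2, 2, -4)
  hex 14: (2, 3, -5)
  hex 15: (2, 4, -6)
  hex 16: (1, 5, -6)
  hex 17: (0, 6, -6)
  hex 18: (-1, 7, -6)
  hex 19: (-2, 8, -6)
  hex 20: (-3, 9, -6)
  hex 21: (-4, 9, -5)
  hex 22: (-5, 9, -4)
  hex 23: (-6, 9, -3)
  hex 24: (-7, 9, -2)
  hex 25: (-8, 9, -1)
  hex 26: (-8, 8, 0)
  hex 27: (-8, 7, 1)
  hex 28: (-8, 6, 2)
  hex 29: (-8, 5, 3)
Sorted: 30 hexes.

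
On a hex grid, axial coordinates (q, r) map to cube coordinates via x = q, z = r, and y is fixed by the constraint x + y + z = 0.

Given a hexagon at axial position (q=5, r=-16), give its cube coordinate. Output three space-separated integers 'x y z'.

x = q = 5
z = r = -16
y = -x - z = -(5) - (-16) = 11

Answer: 5 11 -16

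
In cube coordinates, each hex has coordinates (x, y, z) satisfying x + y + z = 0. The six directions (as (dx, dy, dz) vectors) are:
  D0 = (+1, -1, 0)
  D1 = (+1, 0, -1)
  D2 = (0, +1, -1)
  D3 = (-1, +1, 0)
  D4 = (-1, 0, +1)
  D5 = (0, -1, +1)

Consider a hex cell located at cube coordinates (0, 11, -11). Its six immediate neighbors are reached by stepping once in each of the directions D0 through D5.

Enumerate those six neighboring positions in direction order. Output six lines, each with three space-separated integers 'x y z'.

Answer: 1 10 -11
1 11 -12
0 12 -12
-1 12 -11
-1 11 -10
0 10 -10

Derivation:
Center: (0, 11, -11). Add each direction:
  D0: (0, 11, -11) + (1, -1, 0) = (1, 10, -11)
  D1: (0, 11, -11) + (1, 0, -1) = (1, 11, -12)
  D2: (0, 11, -11) + (0, 1, -1) = (0, 12, -12)
  D3: (0, 11, -11) + (-1, 1, 0) = (-1, 12, -11)
  D4: (0, 11, -11) + (-1, 0, 1) = (-1, 11, -10)
  D5: (0, 11, -11) + (0, -1, 1) = (0, 10, -10)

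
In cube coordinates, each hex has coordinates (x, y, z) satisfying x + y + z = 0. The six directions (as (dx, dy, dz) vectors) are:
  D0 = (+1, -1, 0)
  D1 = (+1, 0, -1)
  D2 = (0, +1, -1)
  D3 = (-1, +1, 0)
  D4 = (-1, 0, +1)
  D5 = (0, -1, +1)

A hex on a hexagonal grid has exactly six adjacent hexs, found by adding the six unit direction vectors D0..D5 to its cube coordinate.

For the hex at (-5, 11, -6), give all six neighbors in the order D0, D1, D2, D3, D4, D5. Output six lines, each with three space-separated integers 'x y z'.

Answer: -4 10 -6
-4 11 -7
-5 12 -7
-6 12 -6
-6 11 -5
-5 10 -5

Derivation:
Center: (-5, 11, -6). Add each direction:
  D0: (-5, 11, -6) + (1, -1, 0) = (-4, 10, -6)
  D1: (-5, 11, -6) + (1, 0, -1) = (-4, 11, -7)
  D2: (-5, 11, -6) + (0, 1, -1) = (-5, 12, -7)
  D3: (-5, 11, -6) + (-1, 1, 0) = (-6, 12, -6)
  D4: (-5, 11, -6) + (-1, 0, 1) = (-6, 11, -5)
  D5: (-5, 11, -6) + (0, -1, 1) = (-5, 10, -5)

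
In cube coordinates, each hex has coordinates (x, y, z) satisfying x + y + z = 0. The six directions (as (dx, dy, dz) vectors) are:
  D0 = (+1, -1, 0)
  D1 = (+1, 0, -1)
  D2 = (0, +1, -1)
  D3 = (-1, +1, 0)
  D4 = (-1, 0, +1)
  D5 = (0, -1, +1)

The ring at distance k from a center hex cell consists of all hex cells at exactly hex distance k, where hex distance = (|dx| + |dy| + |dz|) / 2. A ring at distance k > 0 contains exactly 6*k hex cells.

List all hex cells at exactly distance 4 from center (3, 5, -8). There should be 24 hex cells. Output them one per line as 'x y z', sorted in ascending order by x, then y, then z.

Answer: -1 5 -4
-1 6 -5
-1 7 -6
-1 8 -7
-1 9 -8
0 4 -4
0 9 -9
1 3 -4
1 9 -10
2 2 -4
2 9 -11
3 1 -4
3 9 -12
4 1 -5
4 8 -12
5 1 -6
5 7 -12
6 1 -7
6 6 -12
7 1 -8
7 2 -9
7 3 -10
7 4 -11
7 5 -12

Derivation:
Walk ring at distance 4 from (3, 5, -8):
Start at center + D4*4 = (-1, 5, -4)
  hex 0: (-1, 5, -4)
  hex 1: (0, 4, -4)
  hex 2: (1, 3, -4)
  hex 3: (2, 2, -4)
  hex 4: (3, 1, -4)
  hex 5: (4, 1, -5)
  hex 6: (5, 1, -6)
  hex 7: (6, 1, -7)
  hex 8: (7, 1, -8)
  hex 9: (7, 2, -9)
  hex 10: (7, 3, -10)
  hex 11: (7, 4, -11)
  hex 12: (7, 5, -12)
  hex 13: (6, 6, -12)
  hex 14: (5, 7, -12)
  hex 15: (4, 8, -12)
  hex 16: (3, 9, -12)
  hex 17: (2, 9, -11)
  hex 18: (1, 9, -10)
  hex 19: (0, 9, -9)
  hex 20: (-1, 9, -8)
  hex 21: (-1, 8, -7)
  hex 22: (-1, 7, -6)
  hex 23: (-1, 6, -5)
Sorted: 24 hexes.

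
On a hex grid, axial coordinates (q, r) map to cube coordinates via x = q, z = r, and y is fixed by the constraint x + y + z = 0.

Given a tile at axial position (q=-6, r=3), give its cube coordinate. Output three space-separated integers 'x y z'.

Answer: -6 3 3

Derivation:
x = q = -6
z = r = 3
y = -x - z = -(-6) - (3) = 3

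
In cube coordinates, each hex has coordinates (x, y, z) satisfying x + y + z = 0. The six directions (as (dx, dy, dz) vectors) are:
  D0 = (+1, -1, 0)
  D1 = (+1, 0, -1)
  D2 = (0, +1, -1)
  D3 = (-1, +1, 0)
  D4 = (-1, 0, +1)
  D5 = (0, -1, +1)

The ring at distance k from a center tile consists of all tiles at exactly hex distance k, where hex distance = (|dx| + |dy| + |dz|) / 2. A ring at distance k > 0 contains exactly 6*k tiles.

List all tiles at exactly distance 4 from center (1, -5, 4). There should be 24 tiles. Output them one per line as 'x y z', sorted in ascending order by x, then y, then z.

Walk ring at distance 4 from (1, -5, 4):
Start at center + D4*4 = (-3, -5, 8)
  hex 0: (-3, -5, 8)
  hex 1: (-2, -6, 8)
  hex 2: (-1, -7, 8)
  hex 3: (0, -8, 8)
  hex 4: (1, -9, 8)
  hex 5: (2, -9, 7)
  hex 6: (3, -9, 6)
  hex 7: (4, -9, 5)
  hex 8: (5, -9, 4)
  hex 9: (5, -8, 3)
  hex 10: (5, -7, 2)
  hex 11: (5, -6, 1)
  hex 12: (5, -5, 0)
  hex 13: (4, -4, 0)
  hex 14: (3, -3, 0)
  hex 15: (2, -2, 0)
  hex 16: (1, -1, 0)
  hex 17: (0, -1, 1)
  hex 18: (-1, -1, 2)
  hex 19: (-2, -1, 3)
  hex 20: (-3, -1, 4)
  hex 21: (-3, -2, 5)
  hex 22: (-3, -3, 6)
  hex 23: (-3, -4, 7)
Sorted: 24 hexes.

Answer: -3 -5 8
-3 -4 7
-3 -3 6
-3 -2 5
-3 -1 4
-2 -6 8
-2 -1 3
-1 -7 8
-1 -1 2
0 -8 8
0 -1 1
1 -9 8
1 -1 0
2 -9 7
2 -2 0
3 -9 6
3 -3 0
4 -9 5
4 -4 0
5 -9 4
5 -8 3
5 -7 2
5 -6 1
5 -5 0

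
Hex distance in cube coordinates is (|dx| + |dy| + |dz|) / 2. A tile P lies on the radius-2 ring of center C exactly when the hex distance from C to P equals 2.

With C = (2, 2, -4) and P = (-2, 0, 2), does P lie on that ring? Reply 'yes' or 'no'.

|px - cx| = |-2 - 2| = 4
|py - cy| = |0 - 2| = 2
|pz - cz| = |2 - (-4)| = 6
distance = (4+2+6)/2 = 12/2 = 6
radius = 2; distance != radius -> no

Answer: no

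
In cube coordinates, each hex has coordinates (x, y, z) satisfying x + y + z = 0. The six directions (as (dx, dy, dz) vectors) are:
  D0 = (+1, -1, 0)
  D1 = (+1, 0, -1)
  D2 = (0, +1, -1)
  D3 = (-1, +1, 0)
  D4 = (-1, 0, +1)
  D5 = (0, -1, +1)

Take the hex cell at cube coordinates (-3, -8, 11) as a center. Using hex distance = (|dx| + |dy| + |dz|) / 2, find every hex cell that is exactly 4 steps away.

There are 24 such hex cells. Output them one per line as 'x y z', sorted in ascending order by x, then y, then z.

Answer: -7 -8 15
-7 -7 14
-7 -6 13
-7 -5 12
-7 -4 11
-6 -9 15
-6 -4 10
-5 -10 15
-5 -4 9
-4 -11 15
-4 -4 8
-3 -12 15
-3 -4 7
-2 -12 14
-2 -5 7
-1 -12 13
-1 -6 7
0 -12 12
0 -7 7
1 -12 11
1 -11 10
1 -10 9
1 -9 8
1 -8 7

Derivation:
Walk ring at distance 4 from (-3, -8, 11):
Start at center + D4*4 = (-7, -8, 15)
  hex 0: (-7, -8, 15)
  hex 1: (-6, -9, 15)
  hex 2: (-5, -10, 15)
  hex 3: (-4, -11, 15)
  hex 4: (-3, -12, 15)
  hex 5: (-2, -12, 14)
  hex 6: (-1, -12, 13)
  hex 7: (0, -12, 12)
  hex 8: (1, -12, 11)
  hex 9: (1, -11, 10)
  hex 10: (1, -10, 9)
  hex 11: (1, -9, 8)
  hex 12: (1, -8, 7)
  hex 13: (0, -7, 7)
  hex 14: (-1, -6, 7)
  hex 15: (-2, -5, 7)
  hex 16: (-3, -4, 7)
  hex 17: (-4, -4, 8)
  hex 18: (-5, -4, 9)
  hex 19: (-6, -4, 10)
  hex 20: (-7, -4, 11)
  hex 21: (-7, -5, 12)
  hex 22: (-7, -6, 13)
  hex 23: (-7, -7, 14)
Sorted: 24 hexes.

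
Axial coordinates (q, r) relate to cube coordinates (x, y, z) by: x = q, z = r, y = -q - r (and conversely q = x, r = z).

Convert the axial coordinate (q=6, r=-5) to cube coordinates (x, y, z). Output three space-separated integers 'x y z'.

Answer: 6 -1 -5

Derivation:
x = q = 6
z = r = -5
y = -x - z = -(6) - (-5) = -1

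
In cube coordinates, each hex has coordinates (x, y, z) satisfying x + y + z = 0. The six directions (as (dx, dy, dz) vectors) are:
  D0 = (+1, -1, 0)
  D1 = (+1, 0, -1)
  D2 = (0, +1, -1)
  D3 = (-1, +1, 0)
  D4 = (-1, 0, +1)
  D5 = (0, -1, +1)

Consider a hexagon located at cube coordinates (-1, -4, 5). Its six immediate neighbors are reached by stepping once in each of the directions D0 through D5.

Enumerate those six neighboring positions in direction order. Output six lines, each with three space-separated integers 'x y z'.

Center: (-1, -4, 5). Add each direction:
  D0: (-1, -4, 5) + (1, -1, 0) = (0, -5, 5)
  D1: (-1, -4, 5) + (1, 0, -1) = (0, -4, 4)
  D2: (-1, -4, 5) + (0, 1, -1) = (-1, -3, 4)
  D3: (-1, -4, 5) + (-1, 1, 0) = (-2, -3, 5)
  D4: (-1, -4, 5) + (-1, 0, 1) = (-2, -4, 6)
  D5: (-1, -4, 5) + (0, -1, 1) = (-1, -5, 6)

Answer: 0 -5 5
0 -4 4
-1 -3 4
-2 -3 5
-2 -4 6
-1 -5 6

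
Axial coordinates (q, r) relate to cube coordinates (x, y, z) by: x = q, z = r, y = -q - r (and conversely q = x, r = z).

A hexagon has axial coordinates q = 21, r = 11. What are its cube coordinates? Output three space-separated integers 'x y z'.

x = q = 21
z = r = 11
y = -x - z = -(21) - (11) = -32

Answer: 21 -32 11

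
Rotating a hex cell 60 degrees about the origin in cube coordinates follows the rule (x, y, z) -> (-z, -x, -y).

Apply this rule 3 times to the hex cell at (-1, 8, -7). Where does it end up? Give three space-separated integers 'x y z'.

Answer: 1 -8 7

Derivation:
Start: (-1, 8, -7)
Step 1: (-1, 8, -7) -> (-(-7), -(-1), -(8)) = (7, 1, -8)
Step 2: (7, 1, -8) -> (-(-8), -(7), -(1)) = (8, -7, -1)
Step 3: (8, -7, -1) -> (-(-1), -(8), -(-7)) = (1, -8, 7)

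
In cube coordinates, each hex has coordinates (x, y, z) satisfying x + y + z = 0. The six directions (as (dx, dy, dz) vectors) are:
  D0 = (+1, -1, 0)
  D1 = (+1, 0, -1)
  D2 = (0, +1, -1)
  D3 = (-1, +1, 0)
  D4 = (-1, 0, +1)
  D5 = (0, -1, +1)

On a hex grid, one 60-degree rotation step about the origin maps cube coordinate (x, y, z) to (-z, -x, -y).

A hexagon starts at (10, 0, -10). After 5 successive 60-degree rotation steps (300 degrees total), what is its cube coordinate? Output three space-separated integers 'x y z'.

Answer: 0 10 -10

Derivation:
Start: (10, 0, -10)
Step 1: (10, 0, -10) -> (-(-10), -(10), -(0)) = (10, -10, 0)
Step 2: (10, -10, 0) -> (-(0), -(10), -(-10)) = (0, -10, 10)
Step 3: (0, -10, 10) -> (-(10), -(0), -(-10)) = (-10, 0, 10)
Step 4: (-10, 0, 10) -> (-(10), -(-10), -(0)) = (-10, 10, 0)
Step 5: (-10, 10, 0) -> (-(0), -(-10), -(10)) = (0, 10, -10)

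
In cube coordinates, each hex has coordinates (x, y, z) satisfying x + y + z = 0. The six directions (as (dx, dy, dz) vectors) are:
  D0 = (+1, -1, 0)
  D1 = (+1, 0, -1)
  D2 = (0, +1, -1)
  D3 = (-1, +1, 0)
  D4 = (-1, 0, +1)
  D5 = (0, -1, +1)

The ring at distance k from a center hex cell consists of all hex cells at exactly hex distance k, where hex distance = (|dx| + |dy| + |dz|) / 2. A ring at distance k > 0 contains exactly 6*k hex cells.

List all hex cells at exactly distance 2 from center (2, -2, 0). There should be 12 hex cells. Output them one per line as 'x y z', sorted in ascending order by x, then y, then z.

Walk ring at distance 2 from (2, -2, 0):
Start at center + D4*2 = (0, -2, 2)
  hex 0: (0, -2, 2)
  hex 1: (1, -3, 2)
  hex 2: (2, -4, 2)
  hex 3: (3, -4, 1)
  hex 4: (4, -4, 0)
  hex 5: (4, -3, -1)
  hex 6: (4, -2, -2)
  hex 7: (3, -1, -2)
  hex 8: (2, 0, -2)
  hex 9: (1, 0, -1)
  hex 10: (0, 0, 0)
  hex 11: (0, -1, 1)
Sorted: 12 hexes.

Answer: 0 -2 2
0 -1 1
0 0 0
1 -3 2
1 0 -1
2 -4 2
2 0 -2
3 -4 1
3 -1 -2
4 -4 0
4 -3 -1
4 -2 -2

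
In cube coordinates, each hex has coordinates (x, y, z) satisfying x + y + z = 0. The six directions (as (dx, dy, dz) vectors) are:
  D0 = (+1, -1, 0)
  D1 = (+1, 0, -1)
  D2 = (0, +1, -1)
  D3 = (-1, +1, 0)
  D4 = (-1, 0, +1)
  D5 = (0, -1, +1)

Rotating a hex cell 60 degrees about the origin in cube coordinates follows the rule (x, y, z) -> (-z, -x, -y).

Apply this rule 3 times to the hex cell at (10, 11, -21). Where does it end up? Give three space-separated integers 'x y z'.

Answer: -10 -11 21

Derivation:
Start: (10, 11, -21)
Step 1: (10, 11, -21) -> (-(-21), -(10), -(11)) = (21, -10, -11)
Step 2: (21, -10, -11) -> (-(-11), -(21), -(-10)) = (11, -21, 10)
Step 3: (11, -21, 10) -> (-(10), -(11), -(-21)) = (-10, -11, 21)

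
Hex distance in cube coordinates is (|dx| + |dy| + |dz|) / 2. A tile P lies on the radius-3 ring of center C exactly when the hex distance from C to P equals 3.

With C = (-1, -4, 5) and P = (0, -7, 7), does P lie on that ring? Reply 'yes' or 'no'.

|px - cx| = |0 - (-1)| = 1
|py - cy| = |-7 - (-4)| = 3
|pz - cz| = |7 - 5| = 2
distance = (1+3+2)/2 = 6/2 = 3
radius = 3; distance == radius -> yes

Answer: yes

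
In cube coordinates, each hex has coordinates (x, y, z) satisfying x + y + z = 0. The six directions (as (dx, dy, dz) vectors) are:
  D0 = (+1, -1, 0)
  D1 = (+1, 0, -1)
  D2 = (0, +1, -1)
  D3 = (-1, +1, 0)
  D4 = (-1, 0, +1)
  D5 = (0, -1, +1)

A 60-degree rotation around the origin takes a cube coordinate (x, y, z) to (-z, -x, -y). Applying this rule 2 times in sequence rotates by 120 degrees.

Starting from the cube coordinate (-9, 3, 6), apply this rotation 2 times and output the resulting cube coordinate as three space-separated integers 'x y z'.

Answer: 3 6 -9

Derivation:
Start: (-9, 3, 6)
Step 1: (-9, 3, 6) -> (-(6), -(-9), -(3)) = (-6, 9, -3)
Step 2: (-6, 9, -3) -> (-(-3), -(-6), -(9)) = (3, 6, -9)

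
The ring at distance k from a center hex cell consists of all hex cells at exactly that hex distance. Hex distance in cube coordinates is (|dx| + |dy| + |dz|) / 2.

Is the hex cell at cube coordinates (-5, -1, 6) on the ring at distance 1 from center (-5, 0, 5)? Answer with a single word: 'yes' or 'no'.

|px - cx| = |-5 - (-5)| = 0
|py - cy| = |-1 - 0| = 1
|pz - cz| = |6 - 5| = 1
distance = (0+1+1)/2 = 2/2 = 1
radius = 1; distance == radius -> yes

Answer: yes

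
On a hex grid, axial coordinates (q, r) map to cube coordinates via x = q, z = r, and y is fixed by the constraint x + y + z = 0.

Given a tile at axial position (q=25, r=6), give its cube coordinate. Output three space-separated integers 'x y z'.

x = q = 25
z = r = 6
y = -x - z = -(25) - (6) = -31

Answer: 25 -31 6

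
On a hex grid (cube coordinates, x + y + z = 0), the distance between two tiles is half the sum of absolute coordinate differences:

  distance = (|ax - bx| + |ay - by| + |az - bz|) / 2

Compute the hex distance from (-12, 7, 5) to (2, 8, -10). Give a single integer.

Answer: 15

Derivation:
|ax - bx| = |-12 - 2| = 14
|ay - by| = |7 - 8| = 1
|az - bz| = |5 - (-10)| = 15
distance = (14 + 1 + 15) / 2 = 30 / 2 = 15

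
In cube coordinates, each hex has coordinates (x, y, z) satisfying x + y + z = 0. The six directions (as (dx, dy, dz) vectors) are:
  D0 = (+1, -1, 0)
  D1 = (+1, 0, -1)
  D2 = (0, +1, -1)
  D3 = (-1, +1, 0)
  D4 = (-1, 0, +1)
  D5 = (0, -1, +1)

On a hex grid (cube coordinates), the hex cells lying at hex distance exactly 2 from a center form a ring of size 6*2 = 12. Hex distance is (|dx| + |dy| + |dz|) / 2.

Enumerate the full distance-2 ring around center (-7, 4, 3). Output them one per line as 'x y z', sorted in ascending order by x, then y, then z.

Walk ring at distance 2 from (-7, 4, 3):
Start at center + D4*2 = (-9, 4, 5)
  hex 0: (-9, 4, 5)
  hex 1: (-8, 3, 5)
  hex 2: (-7, 2, 5)
  hex 3: (-6, 2, 4)
  hex 4: (-5, 2, 3)
  hex 5: (-5, 3, 2)
  hex 6: (-5, 4, 1)
  hex 7: (-6, 5, 1)
  hex 8: (-7, 6, 1)
  hex 9: (-8, 6, 2)
  hex 10: (-9, 6, 3)
  hex 11: (-9, 5, 4)
Sorted: 12 hexes.

Answer: -9 4 5
-9 5 4
-9 6 3
-8 3 5
-8 6 2
-7 2 5
-7 6 1
-6 2 4
-6 5 1
-5 2 3
-5 3 2
-5 4 1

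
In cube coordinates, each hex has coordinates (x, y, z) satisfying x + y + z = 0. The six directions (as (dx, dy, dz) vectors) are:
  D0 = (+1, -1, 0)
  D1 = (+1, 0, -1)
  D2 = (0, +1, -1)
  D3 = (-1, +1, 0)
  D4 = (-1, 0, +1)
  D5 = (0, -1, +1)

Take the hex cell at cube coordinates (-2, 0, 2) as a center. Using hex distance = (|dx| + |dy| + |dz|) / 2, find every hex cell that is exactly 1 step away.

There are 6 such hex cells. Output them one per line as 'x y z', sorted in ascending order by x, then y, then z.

Answer: -3 0 3
-3 1 2
-2 -1 3
-2 1 1
-1 -1 2
-1 0 1

Derivation:
Walk ring at distance 1 from (-2, 0, 2):
Start at center + D4*1 = (-3, 0, 3)
  hex 0: (-3, 0, 3)
  hex 1: (-2, -1, 3)
  hex 2: (-1, -1, 2)
  hex 3: (-1, 0, 1)
  hex 4: (-2, 1, 1)
  hex 5: (-3, 1, 2)
Sorted: 6 hexes.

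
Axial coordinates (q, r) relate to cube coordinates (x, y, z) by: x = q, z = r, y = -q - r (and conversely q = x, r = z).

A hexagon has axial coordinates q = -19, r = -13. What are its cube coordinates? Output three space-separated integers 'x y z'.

Answer: -19 32 -13

Derivation:
x = q = -19
z = r = -13
y = -x - z = -(-19) - (-13) = 32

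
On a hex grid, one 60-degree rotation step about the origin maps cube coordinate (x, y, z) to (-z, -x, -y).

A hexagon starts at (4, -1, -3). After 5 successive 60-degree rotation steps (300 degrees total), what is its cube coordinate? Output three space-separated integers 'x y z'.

Start: (4, -1, -3)
Step 1: (4, -1, -3) -> (-(-3), -(4), -(-1)) = (3, -4, 1)
Step 2: (3, -4, 1) -> (-(1), -(3), -(-4)) = (-1, -3, 4)
Step 3: (-1, -3, 4) -> (-(4), -(-1), -(-3)) = (-4, 1, 3)
Step 4: (-4, 1, 3) -> (-(3), -(-4), -(1)) = (-3, 4, -1)
Step 5: (-3, 4, -1) -> (-(-1), -(-3), -(4)) = (1, 3, -4)

Answer: 1 3 -4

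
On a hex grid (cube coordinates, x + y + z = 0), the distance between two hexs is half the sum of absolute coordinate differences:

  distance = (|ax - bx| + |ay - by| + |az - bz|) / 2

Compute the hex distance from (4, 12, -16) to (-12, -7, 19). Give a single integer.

Answer: 35

Derivation:
|ax - bx| = |4 - (-12)| = 16
|ay - by| = |12 - (-7)| = 19
|az - bz| = |-16 - 19| = 35
distance = (16 + 19 + 35) / 2 = 70 / 2 = 35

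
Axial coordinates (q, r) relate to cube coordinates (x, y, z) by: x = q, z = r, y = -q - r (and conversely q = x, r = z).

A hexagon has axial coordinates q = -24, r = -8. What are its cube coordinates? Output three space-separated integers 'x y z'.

Answer: -24 32 -8

Derivation:
x = q = -24
z = r = -8
y = -x - z = -(-24) - (-8) = 32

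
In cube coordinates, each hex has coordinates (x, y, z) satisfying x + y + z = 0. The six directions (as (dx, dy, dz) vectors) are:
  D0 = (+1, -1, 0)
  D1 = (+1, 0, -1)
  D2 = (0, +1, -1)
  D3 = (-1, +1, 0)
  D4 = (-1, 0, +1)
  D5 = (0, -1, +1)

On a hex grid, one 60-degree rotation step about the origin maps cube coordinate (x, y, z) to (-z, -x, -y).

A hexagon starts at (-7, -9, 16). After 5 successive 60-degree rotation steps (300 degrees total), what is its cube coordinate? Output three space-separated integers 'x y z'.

Start: (-7, -9, 16)
Step 1: (-7, -9, 16) -> (-(16), -(-7), -(-9)) = (-16, 7, 9)
Step 2: (-16, 7, 9) -> (-(9), -(-16), -(7)) = (-9, 16, -7)
Step 3: (-9, 16, -7) -> (-(-7), -(-9), -(16)) = (7, 9, -16)
Step 4: (7, 9, -16) -> (-(-16), -(7), -(9)) = (16, -7, -9)
Step 5: (16, -7, -9) -> (-(-9), -(16), -(-7)) = (9, -16, 7)

Answer: 9 -16 7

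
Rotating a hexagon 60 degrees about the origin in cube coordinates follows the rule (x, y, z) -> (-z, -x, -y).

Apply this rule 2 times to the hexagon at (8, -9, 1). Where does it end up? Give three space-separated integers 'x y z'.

Start: (8, -9, 1)
Step 1: (8, -9, 1) -> (-(1), -(8), -(-9)) = (-1, -8, 9)
Step 2: (-1, -8, 9) -> (-(9), -(-1), -(-8)) = (-9, 1, 8)

Answer: -9 1 8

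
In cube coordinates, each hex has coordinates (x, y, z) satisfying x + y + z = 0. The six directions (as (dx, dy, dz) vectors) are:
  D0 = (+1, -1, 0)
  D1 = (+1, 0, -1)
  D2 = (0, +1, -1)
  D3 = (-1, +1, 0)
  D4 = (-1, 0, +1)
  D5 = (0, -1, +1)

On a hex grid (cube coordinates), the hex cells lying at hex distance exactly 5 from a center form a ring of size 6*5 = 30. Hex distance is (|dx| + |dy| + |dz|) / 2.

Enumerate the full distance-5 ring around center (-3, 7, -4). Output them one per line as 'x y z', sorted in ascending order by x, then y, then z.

Answer: -8 7 1
-8 8 0
-8 9 -1
-8 10 -2
-8 11 -3
-8 12 -4
-7 6 1
-7 12 -5
-6 5 1
-6 12 -6
-5 4 1
-5 12 -7
-4 3 1
-4 12 -8
-3 2 1
-3 12 -9
-2 2 0
-2 11 -9
-1 2 -1
-1 10 -9
0 2 -2
0 9 -9
1 2 -3
1 8 -9
2 2 -4
2 3 -5
2 4 -6
2 5 -7
2 6 -8
2 7 -9

Derivation:
Walk ring at distance 5 from (-3, 7, -4):
Start at center + D4*5 = (-8, 7, 1)
  hex 0: (-8, 7, 1)
  hex 1: (-7, 6, 1)
  hex 2: (-6, 5, 1)
  hex 3: (-5, 4, 1)
  hex 4: (-4, 3, 1)
  hex 5: (-3, 2, 1)
  hex 6: (-2, 2, 0)
  hex 7: (-1, 2, -1)
  hex 8: (0, 2, -2)
  hex 9: (1, 2, -3)
  hex 10: (2, 2, -4)
  hex 11: (2, 3, -5)
  hex 12: (2, 4, -6)
  hex 13: (2, 5, -7)
  hex 14: (2, 6, -8)
  hex 15: (2, 7, -9)
  hex 16: (1, 8, -9)
  hex 17: (0, 9, -9)
  hex 18: (-1, 10, -9)
  hex 19: (-2, 11, -9)
  hex 20: (-3, 12, -9)
  hex 21: (-4, 12, -8)
  hex 22: (-5, 12, -7)
  hex 23: (-6, 12, -6)
  hex 24: (-7, 12, -5)
  hex 25: (-8, 12, -4)
  hex 26: (-8, 11, -3)
  hex 27: (-8, 10, -2)
  hex 28: (-8, 9, -1)
  hex 29: (-8, 8, 0)
Sorted: 30 hexes.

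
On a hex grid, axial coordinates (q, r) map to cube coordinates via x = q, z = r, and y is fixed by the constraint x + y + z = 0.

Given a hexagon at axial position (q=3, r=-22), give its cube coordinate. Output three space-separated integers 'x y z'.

x = q = 3
z = r = -22
y = -x - z = -(3) - (-22) = 19

Answer: 3 19 -22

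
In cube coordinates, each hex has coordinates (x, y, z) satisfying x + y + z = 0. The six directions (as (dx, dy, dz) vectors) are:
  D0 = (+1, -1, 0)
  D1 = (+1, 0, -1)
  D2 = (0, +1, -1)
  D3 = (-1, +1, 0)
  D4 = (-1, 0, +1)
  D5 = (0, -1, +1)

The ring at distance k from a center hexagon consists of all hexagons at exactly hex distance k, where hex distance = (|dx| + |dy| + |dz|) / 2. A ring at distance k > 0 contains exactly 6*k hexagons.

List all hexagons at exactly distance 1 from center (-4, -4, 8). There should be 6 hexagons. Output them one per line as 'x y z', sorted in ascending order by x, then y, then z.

Answer: -5 -4 9
-5 -3 8
-4 -5 9
-4 -3 7
-3 -5 8
-3 -4 7

Derivation:
Walk ring at distance 1 from (-4, -4, 8):
Start at center + D4*1 = (-5, -4, 9)
  hex 0: (-5, -4, 9)
  hex 1: (-4, -5, 9)
  hex 2: (-3, -5, 8)
  hex 3: (-3, -4, 7)
  hex 4: (-4, -3, 7)
  hex 5: (-5, -3, 8)
Sorted: 6 hexes.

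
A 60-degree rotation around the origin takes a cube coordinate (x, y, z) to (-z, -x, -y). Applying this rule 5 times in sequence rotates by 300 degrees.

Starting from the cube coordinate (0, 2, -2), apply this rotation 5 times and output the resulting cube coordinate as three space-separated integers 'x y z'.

Answer: -2 2 0

Derivation:
Start: (0, 2, -2)
Step 1: (0, 2, -2) -> (-(-2), -(0), -(2)) = (2, 0, -2)
Step 2: (2, 0, -2) -> (-(-2), -(2), -(0)) = (2, -2, 0)
Step 3: (2, -2, 0) -> (-(0), -(2), -(-2)) = (0, -2, 2)
Step 4: (0, -2, 2) -> (-(2), -(0), -(-2)) = (-2, 0, 2)
Step 5: (-2, 0, 2) -> (-(2), -(-2), -(0)) = (-2, 2, 0)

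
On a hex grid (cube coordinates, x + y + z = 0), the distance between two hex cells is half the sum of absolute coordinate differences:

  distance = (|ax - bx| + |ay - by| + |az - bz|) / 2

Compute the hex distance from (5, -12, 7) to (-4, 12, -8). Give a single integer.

|ax - bx| = |5 - (-4)| = 9
|ay - by| = |-12 - 12| = 24
|az - bz| = |7 - (-8)| = 15
distance = (9 + 24 + 15) / 2 = 48 / 2 = 24

Answer: 24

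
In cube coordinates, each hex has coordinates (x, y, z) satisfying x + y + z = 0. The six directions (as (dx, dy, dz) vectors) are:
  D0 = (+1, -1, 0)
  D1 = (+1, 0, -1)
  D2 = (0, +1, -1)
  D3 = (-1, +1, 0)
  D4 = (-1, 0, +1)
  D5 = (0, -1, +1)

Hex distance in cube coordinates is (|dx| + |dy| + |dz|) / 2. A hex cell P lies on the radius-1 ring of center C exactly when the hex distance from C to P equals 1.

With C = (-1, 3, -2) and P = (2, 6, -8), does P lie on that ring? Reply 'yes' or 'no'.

|px - cx| = |2 - (-1)| = 3
|py - cy| = |6 - 3| = 3
|pz - cz| = |-8 - (-2)| = 6
distance = (3+3+6)/2 = 12/2 = 6
radius = 1; distance != radius -> no

Answer: no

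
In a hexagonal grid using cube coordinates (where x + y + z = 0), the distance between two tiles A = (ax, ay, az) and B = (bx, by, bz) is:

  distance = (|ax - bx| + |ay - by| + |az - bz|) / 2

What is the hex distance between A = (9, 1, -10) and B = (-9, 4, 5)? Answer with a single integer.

Answer: 18

Derivation:
|ax - bx| = |9 - (-9)| = 18
|ay - by| = |1 - 4| = 3
|az - bz| = |-10 - 5| = 15
distance = (18 + 3 + 15) / 2 = 36 / 2 = 18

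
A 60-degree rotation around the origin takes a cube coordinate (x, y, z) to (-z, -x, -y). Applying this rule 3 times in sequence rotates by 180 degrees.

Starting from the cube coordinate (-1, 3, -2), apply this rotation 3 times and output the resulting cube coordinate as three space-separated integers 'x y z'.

Answer: 1 -3 2

Derivation:
Start: (-1, 3, -2)
Step 1: (-1, 3, -2) -> (-(-2), -(-1), -(3)) = (2, 1, -3)
Step 2: (2, 1, -3) -> (-(-3), -(2), -(1)) = (3, -2, -1)
Step 3: (3, -2, -1) -> (-(-1), -(3), -(-2)) = (1, -3, 2)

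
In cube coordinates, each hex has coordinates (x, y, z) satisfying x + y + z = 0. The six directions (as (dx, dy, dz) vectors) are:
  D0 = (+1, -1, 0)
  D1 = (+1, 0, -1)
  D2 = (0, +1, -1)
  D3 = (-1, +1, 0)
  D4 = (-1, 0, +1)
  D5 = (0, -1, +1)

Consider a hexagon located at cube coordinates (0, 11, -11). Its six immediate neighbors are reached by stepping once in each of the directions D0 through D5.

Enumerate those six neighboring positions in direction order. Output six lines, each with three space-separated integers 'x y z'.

Center: (0, 11, -11). Add each direction:
  D0: (0, 11, -11) + (1, -1, 0) = (1, 10, -11)
  D1: (0, 11, -11) + (1, 0, -1) = (1, 11, -12)
  D2: (0, 11, -11) + (0, 1, -1) = (0, 12, -12)
  D3: (0, 11, -11) + (-1, 1, 0) = (-1, 12, -11)
  D4: (0, 11, -11) + (-1, 0, 1) = (-1, 11, -10)
  D5: (0, 11, -11) + (0, -1, 1) = (0, 10, -10)

Answer: 1 10 -11
1 11 -12
0 12 -12
-1 12 -11
-1 11 -10
0 10 -10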